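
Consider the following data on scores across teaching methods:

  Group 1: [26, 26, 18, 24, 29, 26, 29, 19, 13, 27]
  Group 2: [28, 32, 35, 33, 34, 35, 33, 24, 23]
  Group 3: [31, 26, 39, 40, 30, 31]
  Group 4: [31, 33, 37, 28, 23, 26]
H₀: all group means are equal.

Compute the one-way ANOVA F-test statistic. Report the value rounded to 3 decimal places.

test statistic = 5.090

Group means [23.70, 30.78, 32.83, 29.67], grand mean 28.677
SSB = Σnᵢ(x̄ᵢ−x̄)² = 396.952; SSW = ΣΣ(x−x̄ᵢ)² = 701.822
MSB = 396.952/3 = 132.3173; MSW = 701.822/27 = 25.9934
F = MSB/MSW = 5.0904
df = (3, 27)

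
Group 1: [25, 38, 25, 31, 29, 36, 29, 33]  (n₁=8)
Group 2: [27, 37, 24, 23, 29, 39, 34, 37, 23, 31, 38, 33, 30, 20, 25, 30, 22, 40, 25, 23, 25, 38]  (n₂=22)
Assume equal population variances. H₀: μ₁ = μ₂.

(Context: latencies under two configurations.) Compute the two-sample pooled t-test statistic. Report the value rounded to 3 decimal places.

x̄₁=30.750, s₁=4.743, n₁=8
x̄₂=29.682, s₂=6.410, n₂=22
s_p² = [7·4.743² + 21·6.410²]/28 = 36.4383
SE = √(s_p²·(1/8+1/22)) = 2.4922
t = (30.750−29.682)/2.4922 = 0.4286
df = 28

test statistic = 0.429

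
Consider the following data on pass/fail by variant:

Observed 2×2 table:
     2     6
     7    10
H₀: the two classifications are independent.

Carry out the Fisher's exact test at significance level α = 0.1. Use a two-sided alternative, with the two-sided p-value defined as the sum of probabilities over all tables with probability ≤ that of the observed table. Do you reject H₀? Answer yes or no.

Margins: r₁=8, r₂=17, c₁=9, c₂=16, n=25
p_obs = C(8,2)·C(17,7)/C(25,9); sum pmf over tables with pmf ≤ p_obs
p-value (two-sided) = 0.66076
At α=0.1: p ≥ α → fail to reject H₀

reject H₀: no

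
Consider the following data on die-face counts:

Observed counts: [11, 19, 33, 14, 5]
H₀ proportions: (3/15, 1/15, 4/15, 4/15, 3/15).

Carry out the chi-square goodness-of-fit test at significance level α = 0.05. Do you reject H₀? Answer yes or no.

n = 82; E_i = n·p_i = [16.40, 5.47, 21.87, 21.87, 16.40]
χ² = (11−16.40)²/16.40 + (19−5.47)²/5.47 + (33−21.87)²/21.87 + (14−21.87)²/21.87 + (5−16.40)²/16.40 = 51.7043
df = 4
p-value (upper-tail) = 0.00000
At α=0.05: p < α → reject H₀

reject H₀: yes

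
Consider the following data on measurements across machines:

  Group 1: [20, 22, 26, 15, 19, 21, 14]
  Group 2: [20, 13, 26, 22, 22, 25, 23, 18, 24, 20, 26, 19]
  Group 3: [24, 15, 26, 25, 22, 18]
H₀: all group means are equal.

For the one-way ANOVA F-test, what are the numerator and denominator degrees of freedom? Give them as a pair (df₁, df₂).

degrees of freedom = [2, 22]

k = 3 groups, N = 25 total
df = (k−1, N−k) = (3−1, 25−3) = (2, 22)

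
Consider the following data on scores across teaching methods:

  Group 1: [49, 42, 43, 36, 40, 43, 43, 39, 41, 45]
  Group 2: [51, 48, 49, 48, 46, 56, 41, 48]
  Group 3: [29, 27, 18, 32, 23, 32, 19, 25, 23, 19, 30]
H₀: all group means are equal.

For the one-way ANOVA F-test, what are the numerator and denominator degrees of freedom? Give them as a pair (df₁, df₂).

degrees of freedom = [2, 26]

k = 3 groups, N = 29 total
df = (k−1, N−k) = (3−1, 29−3) = (2, 26)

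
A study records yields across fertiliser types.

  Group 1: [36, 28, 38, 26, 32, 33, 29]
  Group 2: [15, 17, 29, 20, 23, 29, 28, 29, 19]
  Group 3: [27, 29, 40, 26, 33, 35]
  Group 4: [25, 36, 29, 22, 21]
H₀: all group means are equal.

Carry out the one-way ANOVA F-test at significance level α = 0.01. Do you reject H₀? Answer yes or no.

Group means [31.71, 23.22, 31.67, 26.60], grand mean 27.926
SSB = Σnᵢ(x̄ᵢ−x̄)² = 392.334; SSW = ΣΣ(x−x̄ᵢ)² = 663.517
MSB = 392.334/3 = 130.7781; MSW = 663.517/23 = 28.8486
F = MSB/MSW = 4.5333
df = (3, 23)
p-value (upper-tail) = 0.01226
At α=0.01: p ≥ α → fail to reject H₀

reject H₀: no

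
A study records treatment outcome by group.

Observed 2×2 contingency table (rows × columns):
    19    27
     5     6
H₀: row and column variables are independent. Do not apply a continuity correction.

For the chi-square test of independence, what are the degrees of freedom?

degrees of freedom = 1

df = (r−1)(c−1) = (2−1)·(2−1) = 1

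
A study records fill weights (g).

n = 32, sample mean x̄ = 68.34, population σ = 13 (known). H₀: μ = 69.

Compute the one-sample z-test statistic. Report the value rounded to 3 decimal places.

SE = σ/√n = 13/√32 = 2.2981
z = (x̄−μ₀)/SE = (68.34−69)/2.2981 = -0.2872

test statistic = -0.287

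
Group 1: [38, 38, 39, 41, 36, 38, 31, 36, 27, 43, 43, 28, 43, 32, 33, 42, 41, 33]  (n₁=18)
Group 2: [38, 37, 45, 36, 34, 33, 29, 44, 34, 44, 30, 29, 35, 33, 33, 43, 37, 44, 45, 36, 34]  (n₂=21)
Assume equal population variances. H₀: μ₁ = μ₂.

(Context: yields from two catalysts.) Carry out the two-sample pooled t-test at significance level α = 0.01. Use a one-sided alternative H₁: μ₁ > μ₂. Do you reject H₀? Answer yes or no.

x̄₁=36.778, s₁=5.128, n₁=18
x̄₂=36.810, s₂=5.335, n₂=21
s_p² = [17·5.128² + 20·5.335²]/37 = 27.4689
SE = √(s_p²·(1/18+1/21)) = 1.6835
t = (36.778−36.810)/1.6835 = -0.0189
df = 37
p-value (one-sided, H₁ greater) = 0.50747
At α=0.01: p ≥ α → fail to reject H₀

reject H₀: no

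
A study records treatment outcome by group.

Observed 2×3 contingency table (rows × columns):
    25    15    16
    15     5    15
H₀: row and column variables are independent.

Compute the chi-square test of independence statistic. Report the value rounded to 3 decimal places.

test statistic = 2.837

Row totals [56, 35], col totals [40, 20, 31], n=91
χ² = (25−24.62)²/24.62 + (15−12.31)²/12.31 + (16−19.08)²/19.08 + (15−15.38)²/15.38 + (5−7.69)²/7.69 + (15−11.92)²/11.92 = 2.8372
df = 2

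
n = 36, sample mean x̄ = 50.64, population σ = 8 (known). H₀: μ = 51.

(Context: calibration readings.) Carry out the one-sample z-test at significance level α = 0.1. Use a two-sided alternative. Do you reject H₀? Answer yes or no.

SE = σ/√n = 8/√36 = 1.3333
z = (x̄−μ₀)/SE = (50.64−51)/1.3333 = -0.2700
p-value (two-sided) = 0.78716
At α=0.1: p ≥ α → fail to reject H₀

reject H₀: no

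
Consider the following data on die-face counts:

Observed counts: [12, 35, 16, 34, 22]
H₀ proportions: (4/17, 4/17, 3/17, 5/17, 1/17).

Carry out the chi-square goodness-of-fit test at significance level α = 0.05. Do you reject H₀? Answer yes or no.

n = 119; E_i = n·p_i = [28.00, 28.00, 21.00, 35.00, 7.00]
χ² = (12−28.00)²/28.00 + (35−28.00)²/28.00 + (16−21.00)²/21.00 + (34−35.00)²/35.00 + (22−7.00)²/7.00 = 44.2548
df = 4
p-value (upper-tail) = 0.00000
At α=0.05: p < α → reject H₀

reject H₀: yes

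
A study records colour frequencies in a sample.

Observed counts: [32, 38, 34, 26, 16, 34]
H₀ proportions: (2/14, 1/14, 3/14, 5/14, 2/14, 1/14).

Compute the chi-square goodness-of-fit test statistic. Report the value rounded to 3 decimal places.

n = 180; E_i = n·p_i = [25.71, 12.86, 38.57, 64.29, 25.71, 12.86]
χ² = (32−25.71)²/25.71 + (38−12.86)²/12.86 + (34−38.57)²/38.57 + (26−64.29)²/64.29 + (16−25.71)²/25.71 + (34−12.86)²/12.86 = 112.4859
df = 5

test statistic = 112.486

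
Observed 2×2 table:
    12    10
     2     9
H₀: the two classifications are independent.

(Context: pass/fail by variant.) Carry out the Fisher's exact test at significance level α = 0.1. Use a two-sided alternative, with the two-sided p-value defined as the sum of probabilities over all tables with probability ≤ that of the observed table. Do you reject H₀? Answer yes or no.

Margins: r₁=22, r₂=11, c₁=14, c₂=19, n=33
p_obs = C(22,12)·C(11,2)/C(33,14); sum pmf over tables with pmf ≤ p_obs
p-value (two-sided) = 0.06741
At α=0.1: p < α → reject H₀

reject H₀: yes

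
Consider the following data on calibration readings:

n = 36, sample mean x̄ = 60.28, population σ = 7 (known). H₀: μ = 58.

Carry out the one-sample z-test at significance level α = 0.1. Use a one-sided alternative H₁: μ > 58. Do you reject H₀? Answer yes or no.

reject H₀: yes

SE = σ/√n = 7/√36 = 1.1667
z = (x̄−μ₀)/SE = (60.28−58)/1.1667 = 1.9543
p-value (one-sided, H₁ greater) = 0.02533
At α=0.1: p < α → reject H₀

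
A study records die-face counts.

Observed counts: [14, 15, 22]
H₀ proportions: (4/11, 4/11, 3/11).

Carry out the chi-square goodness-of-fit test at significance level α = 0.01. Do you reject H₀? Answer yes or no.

n = 51; E_i = n·p_i = [18.55, 18.55, 13.91]
χ² = (14−18.55)²/18.55 + (15−18.55)²/18.55 + (22−13.91)²/13.91 = 6.4984
df = 2
p-value (upper-tail) = 0.03881
At α=0.01: p ≥ α → fail to reject H₀

reject H₀: no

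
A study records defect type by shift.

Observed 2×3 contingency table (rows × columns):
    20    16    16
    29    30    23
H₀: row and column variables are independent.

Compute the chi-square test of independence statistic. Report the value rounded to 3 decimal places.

test statistic = 0.478

Row totals [52, 82], col totals [49, 46, 39], n=134
χ² = (20−19.01)²/19.01 + (16−17.85)²/17.85 + (16−15.13)²/15.13 + (29−29.99)²/29.99 + (30−28.15)²/28.15 + (23−23.87)²/23.87 = 0.4779
df = 2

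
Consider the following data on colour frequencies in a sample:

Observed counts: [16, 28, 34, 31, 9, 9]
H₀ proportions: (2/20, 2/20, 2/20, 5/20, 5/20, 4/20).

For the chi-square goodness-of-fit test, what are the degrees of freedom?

df = k − 1 = 6 − 1 = 5

degrees of freedom = 5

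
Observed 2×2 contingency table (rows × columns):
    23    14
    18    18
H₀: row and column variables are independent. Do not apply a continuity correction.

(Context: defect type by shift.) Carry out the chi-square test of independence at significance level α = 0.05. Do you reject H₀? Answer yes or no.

reject H₀: no

Row totals [37, 36], col totals [41, 32], n=73
χ² = (23−20.78)²/20.78 + (14−16.22)²/16.22 + (18−20.22)²/20.22 + (18−15.78)²/15.78 = 1.0963
df = 1
p-value (upper-tail) = 0.29509
At α=0.05: p ≥ α → fail to reject H₀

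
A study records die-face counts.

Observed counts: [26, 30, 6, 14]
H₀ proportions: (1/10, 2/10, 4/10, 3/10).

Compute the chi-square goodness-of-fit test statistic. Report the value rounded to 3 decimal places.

n = 76; E_i = n·p_i = [7.60, 15.20, 30.40, 22.80]
χ² = (26−7.60)²/7.60 + (30−15.20)²/15.20 + (6−30.40)²/30.40 + (14−22.80)²/22.80 = 81.9386
df = 3

test statistic = 81.939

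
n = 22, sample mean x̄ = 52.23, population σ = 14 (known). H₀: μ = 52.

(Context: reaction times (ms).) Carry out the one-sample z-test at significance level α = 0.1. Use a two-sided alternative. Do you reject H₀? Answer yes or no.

SE = σ/√n = 14/√22 = 2.9848
z = (x̄−μ₀)/SE = (52.23−52)/2.9848 = 0.0771
p-value (two-sided) = 0.93858
At α=0.1: p ≥ α → fail to reject H₀

reject H₀: no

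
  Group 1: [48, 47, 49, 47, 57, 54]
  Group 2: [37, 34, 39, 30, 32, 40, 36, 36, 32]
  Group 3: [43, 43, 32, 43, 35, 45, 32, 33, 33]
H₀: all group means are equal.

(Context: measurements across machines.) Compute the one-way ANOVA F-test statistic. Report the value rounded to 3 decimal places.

Group means [50.33, 35.11, 37.67], grand mean 39.875
SSB = Σnᵢ(x̄ᵢ−x̄)² = 904.403; SSW = ΣΣ(x−x̄ᵢ)² = 432.222
MSB = 904.403/2 = 452.2014; MSW = 432.222/21 = 20.5820
F = MSB/MSW = 21.9707
df = (2, 21)

test statistic = 21.971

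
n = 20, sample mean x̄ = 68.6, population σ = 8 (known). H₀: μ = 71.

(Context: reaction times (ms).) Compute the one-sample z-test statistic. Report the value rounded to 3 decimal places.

test statistic = -1.342

SE = σ/√n = 8/√20 = 1.7889
z = (x̄−μ₀)/SE = (68.6−71)/1.7889 = -1.3416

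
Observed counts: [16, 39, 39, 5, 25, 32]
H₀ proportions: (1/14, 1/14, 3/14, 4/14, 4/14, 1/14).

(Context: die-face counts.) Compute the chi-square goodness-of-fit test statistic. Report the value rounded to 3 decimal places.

test statistic = 155.455

n = 156; E_i = n·p_i = [11.14, 11.14, 33.43, 44.57, 44.57, 11.14]
χ² = (16−11.14)²/11.14 + (39−11.14)²/11.14 + (39−33.43)²/33.43 + (5−44.57)²/44.57 + (25−44.57)²/44.57 + (32−11.14)²/11.14 = 155.4551
df = 5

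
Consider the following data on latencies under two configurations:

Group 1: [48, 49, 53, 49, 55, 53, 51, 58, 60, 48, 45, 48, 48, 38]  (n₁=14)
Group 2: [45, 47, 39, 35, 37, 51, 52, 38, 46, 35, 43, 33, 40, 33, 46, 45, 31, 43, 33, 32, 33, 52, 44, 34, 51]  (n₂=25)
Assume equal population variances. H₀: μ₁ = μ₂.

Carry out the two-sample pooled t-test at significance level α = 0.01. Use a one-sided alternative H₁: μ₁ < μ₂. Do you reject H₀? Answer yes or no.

reject H₀: no

x̄₁=50.214, s₁=5.508, n₁=14
x̄₂=40.720, s₂=6.961, n₂=25
s_p² = [13·5.508² + 24·6.961²]/37 = 42.0918
SE = √(s_p²·(1/14+1/25)) = 2.1657
t = (50.214−40.720)/2.1657 = 4.3839
df = 37
p-value (one-sided, H₁ less) = 0.99995
At α=0.01: p ≥ α → fail to reject H₀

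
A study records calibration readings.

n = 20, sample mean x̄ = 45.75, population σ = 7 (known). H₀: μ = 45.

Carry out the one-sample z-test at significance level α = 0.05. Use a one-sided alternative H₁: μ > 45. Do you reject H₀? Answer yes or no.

SE = σ/√n = 7/√20 = 1.5652
z = (x̄−μ₀)/SE = (45.75−45)/1.5652 = 0.4792
p-value (one-sided, H₁ greater) = 0.31591
At α=0.05: p ≥ α → fail to reject H₀

reject H₀: no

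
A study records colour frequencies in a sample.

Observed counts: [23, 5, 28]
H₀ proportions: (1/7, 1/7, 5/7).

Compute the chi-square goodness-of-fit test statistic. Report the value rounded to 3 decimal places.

test statistic = 32.850

n = 56; E_i = n·p_i = [8.00, 8.00, 40.00]
χ² = (23−8.00)²/8.00 + (5−8.00)²/8.00 + (28−40.00)²/40.00 = 32.8500
df = 2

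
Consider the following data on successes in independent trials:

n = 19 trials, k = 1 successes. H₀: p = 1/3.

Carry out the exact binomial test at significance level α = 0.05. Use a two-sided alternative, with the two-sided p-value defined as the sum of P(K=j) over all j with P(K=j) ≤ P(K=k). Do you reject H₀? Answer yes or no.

reject H₀: yes

Exact binomial: n=19, k=1, p₀=1/3=0.3333
P(X=j) = C(n,j)·p₀^j·(1−p₀)^(n−j); p = Σ P(X=j) over j with P(X=j) ≤ P(X=1)
p-value (two-sided) = 0.00661
At α=0.05: p < α → reject H₀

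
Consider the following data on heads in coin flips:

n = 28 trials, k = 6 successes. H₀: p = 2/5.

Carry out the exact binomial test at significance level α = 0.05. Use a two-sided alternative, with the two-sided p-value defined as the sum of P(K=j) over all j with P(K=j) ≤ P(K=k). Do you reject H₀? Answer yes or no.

Exact binomial: n=28, k=6, p₀=2/5=0.4000
P(X=j) = C(n,j)·p₀^j·(1−p₀)^(n−j); p = Σ P(X=j) over j with P(X=j) ≤ P(X=6)
p-value (two-sided) = 0.05296
At α=0.05: p ≥ α → fail to reject H₀

reject H₀: no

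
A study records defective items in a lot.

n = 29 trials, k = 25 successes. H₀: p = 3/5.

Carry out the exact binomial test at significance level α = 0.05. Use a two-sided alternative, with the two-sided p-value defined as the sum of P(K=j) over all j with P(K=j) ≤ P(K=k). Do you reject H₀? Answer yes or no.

reject H₀: yes

Exact binomial: n=29, k=25, p₀=3/5=0.6000
P(X=j) = C(n,j)·p₀^j·(1−p₀)^(n−j); p = Σ P(X=j) over j with P(X=j) ≤ P(X=25)
p-value (two-sided) = 0.00372
At α=0.05: p < α → reject H₀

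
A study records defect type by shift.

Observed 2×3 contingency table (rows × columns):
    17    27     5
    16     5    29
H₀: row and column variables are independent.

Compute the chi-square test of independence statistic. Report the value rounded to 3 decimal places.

Row totals [49, 50], col totals [33, 32, 34], n=99
χ² = (17−16.33)²/16.33 + (27−15.84)²/15.84 + (5−16.83)²/16.83 + (16−16.67)²/16.67 + (5−16.16)²/16.16 + (29−17.17)²/17.17 = 32.0897
df = 2

test statistic = 32.090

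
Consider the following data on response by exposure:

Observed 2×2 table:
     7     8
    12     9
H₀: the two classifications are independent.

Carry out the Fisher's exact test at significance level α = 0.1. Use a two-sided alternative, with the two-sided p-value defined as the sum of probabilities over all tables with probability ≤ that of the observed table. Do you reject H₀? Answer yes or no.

reject H₀: no

Margins: r₁=15, r₂=21, c₁=19, c₂=17, n=36
p_obs = C(15,7)·C(21,12)/C(36,19); sum pmf over tables with pmf ≤ p_obs
p-value (two-sided) = 0.73600
At α=0.1: p ≥ α → fail to reject H₀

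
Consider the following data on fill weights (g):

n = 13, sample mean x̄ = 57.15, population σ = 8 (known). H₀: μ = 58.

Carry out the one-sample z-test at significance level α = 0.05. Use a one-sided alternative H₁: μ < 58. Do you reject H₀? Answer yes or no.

reject H₀: no

SE = σ/√n = 8/√13 = 2.2188
z = (x̄−μ₀)/SE = (57.15−58)/2.2188 = -0.3831
p-value (one-sided, H₁ less) = 0.35083
At α=0.05: p ≥ α → fail to reject H₀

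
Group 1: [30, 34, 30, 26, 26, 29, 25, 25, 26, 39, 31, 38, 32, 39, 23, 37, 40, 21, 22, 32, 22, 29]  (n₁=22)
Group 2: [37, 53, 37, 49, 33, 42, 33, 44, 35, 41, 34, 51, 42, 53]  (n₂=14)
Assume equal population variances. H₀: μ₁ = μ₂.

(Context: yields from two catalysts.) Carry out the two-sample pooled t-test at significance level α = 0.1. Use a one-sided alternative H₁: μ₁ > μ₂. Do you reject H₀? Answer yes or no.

x̄₁=29.818, s₁=6.005, n₁=22
x̄₂=41.714, s₂=7.342, n₂=14
s_p² = [21·6.005² + 13·7.342²]/34 = 42.8862
SE = √(s_p²·(1/22+1/14)) = 2.2389
t = (29.818−41.714)/2.2389 = -5.3134
df = 34
p-value (one-sided, H₁ greater) = 1.00000
At α=0.1: p ≥ α → fail to reject H₀

reject H₀: no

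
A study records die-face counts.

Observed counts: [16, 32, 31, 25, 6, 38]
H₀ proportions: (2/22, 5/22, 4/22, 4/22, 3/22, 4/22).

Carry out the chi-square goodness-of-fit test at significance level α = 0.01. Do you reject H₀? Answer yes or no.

reject H₀: yes

n = 148; E_i = n·p_i = [13.45, 33.64, 26.91, 26.91, 20.18, 26.91]
χ² = (16−13.45)²/13.45 + (32−33.64)²/33.64 + (31−26.91)²/26.91 + (25−26.91)²/26.91 + (6−20.18)²/20.18 + (38−26.91)²/26.91 = 15.8554
df = 5
p-value (upper-tail) = 0.00727
At α=0.01: p < α → reject H₀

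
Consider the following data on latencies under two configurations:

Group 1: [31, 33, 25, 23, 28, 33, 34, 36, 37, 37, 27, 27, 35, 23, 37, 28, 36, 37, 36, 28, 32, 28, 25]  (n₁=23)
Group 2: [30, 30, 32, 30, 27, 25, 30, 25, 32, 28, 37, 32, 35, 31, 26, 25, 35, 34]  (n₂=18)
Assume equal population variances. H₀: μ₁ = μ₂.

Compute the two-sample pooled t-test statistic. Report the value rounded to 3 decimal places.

x̄₁=31.130, s₁=4.865, n₁=23
x̄₂=30.222, s₂=3.687, n₂=18
s_p² = [22·4.865² + 17·3.687²]/39 = 19.2749
SE = √(s_p²·(1/23+1/18)) = 1.3816
t = (31.130−30.222)/1.3816 = 0.6574
df = 39

test statistic = 0.657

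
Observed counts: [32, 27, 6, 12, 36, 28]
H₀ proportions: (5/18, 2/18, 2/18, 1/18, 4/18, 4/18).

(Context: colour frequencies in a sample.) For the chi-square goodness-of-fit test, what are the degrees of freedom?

df = k − 1 = 6 − 1 = 5

degrees of freedom = 5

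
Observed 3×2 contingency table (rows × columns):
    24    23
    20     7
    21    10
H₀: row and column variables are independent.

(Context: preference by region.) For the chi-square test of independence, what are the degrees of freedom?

degrees of freedom = 2

df = (r−1)(c−1) = (3−1)·(2−1) = 2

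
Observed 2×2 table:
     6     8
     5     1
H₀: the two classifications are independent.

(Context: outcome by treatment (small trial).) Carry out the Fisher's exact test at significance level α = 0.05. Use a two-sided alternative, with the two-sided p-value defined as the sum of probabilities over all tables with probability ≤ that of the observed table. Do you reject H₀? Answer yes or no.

Margins: r₁=14, r₂=6, c₁=11, c₂=9, n=20
p_obs = C(14,6)·C(6,5)/C(20,11); sum pmf over tables with pmf ≤ p_obs
p-value (two-sided) = 0.15712
At α=0.05: p ≥ α → fail to reject H₀

reject H₀: no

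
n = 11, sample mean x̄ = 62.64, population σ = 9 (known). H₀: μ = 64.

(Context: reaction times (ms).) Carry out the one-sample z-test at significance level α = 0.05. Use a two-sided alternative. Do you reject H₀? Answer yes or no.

SE = σ/√n = 9/√11 = 2.7136
z = (x̄−μ₀)/SE = (62.64−64)/2.7136 = -0.5012
p-value (two-sided) = 0.61625
At α=0.05: p ≥ α → fail to reject H₀

reject H₀: no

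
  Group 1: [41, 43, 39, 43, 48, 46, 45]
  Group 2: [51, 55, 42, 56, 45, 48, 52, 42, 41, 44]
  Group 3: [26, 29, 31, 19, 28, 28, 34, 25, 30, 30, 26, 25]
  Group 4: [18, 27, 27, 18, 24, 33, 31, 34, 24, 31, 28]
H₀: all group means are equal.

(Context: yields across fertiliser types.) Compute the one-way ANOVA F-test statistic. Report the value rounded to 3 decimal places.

Group means [43.57, 47.60, 27.58, 26.82], grand mean 35.175
SSB = Σnᵢ(x̄ᵢ−x̄)² = 3497.108; SSW = ΣΣ(x−x̄ᵢ)² = 794.667
MSB = 3497.108/3 = 1165.7026; MSW = 794.667/36 = 22.0741
F = MSB/MSW = 52.8086
df = (3, 36)

test statistic = 52.809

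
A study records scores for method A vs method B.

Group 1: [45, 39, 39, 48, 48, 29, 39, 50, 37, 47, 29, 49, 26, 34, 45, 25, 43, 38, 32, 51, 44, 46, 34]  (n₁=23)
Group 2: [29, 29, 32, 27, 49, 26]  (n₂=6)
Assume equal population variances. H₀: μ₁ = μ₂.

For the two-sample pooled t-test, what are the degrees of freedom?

df = n₁ + n₂ − 2 = 23 + 6 − 2 = 27

degrees of freedom = 27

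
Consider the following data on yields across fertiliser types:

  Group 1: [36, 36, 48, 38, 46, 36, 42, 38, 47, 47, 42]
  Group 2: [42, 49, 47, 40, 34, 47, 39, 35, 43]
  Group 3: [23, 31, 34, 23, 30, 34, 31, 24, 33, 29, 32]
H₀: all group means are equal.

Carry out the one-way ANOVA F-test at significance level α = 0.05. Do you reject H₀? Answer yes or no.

reject H₀: yes

Group means [41.45, 41.78, 29.45], grand mean 37.290
SSB = Σnᵢ(x̄ᵢ−x̄)² = 1047.377; SSW = ΣΣ(x−x̄ᵢ)² = 643.010
MSB = 1047.377/2 = 523.6885; MSW = 643.010/28 = 22.9646
F = MSB/MSW = 22.8041
df = (2, 28)
p-value (upper-tail) = 0.00000
At α=0.05: p < α → reject H₀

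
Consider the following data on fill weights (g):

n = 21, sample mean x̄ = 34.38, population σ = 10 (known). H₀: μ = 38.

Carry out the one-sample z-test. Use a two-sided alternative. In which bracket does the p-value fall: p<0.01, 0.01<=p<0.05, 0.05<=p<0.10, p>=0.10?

SE = σ/√n = 10/√21 = 2.1822
z = (x̄−μ₀)/SE = (34.38−38)/2.1822 = -1.6589
p-value (two-sided) = 0.09714
→ bracket: 0.05<=p<0.10

p-value bracket: 0.05<=p<0.10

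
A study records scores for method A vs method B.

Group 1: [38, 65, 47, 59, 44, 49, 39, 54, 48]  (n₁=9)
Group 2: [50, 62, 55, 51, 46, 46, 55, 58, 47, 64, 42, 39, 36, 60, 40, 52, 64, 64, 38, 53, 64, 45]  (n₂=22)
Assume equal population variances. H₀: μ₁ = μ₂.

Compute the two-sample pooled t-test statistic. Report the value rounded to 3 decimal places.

test statistic = -0.603

x̄₁=49.222, s₁=8.885, n₁=9
x̄₂=51.409, s₂=9.267, n₂=22
s_p² = [8·8.885² + 21·9.267²]/29 = 83.9612
SE = √(s_p²·(1/9+1/22)) = 3.6257
t = (49.222−51.409)/3.6257 = -0.6032
df = 29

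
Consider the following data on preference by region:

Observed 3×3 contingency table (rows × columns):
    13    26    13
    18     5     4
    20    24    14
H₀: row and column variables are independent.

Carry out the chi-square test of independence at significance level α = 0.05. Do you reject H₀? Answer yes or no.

Row totals [52, 27, 58], col totals [51, 55, 31], n=137
χ² = (13−19.36)²/19.36 + (26−20.88)²/20.88 + (13−11.77)²/11.77 + (18−10.05)²/10.05 + (5−10.84)²/10.84 + (4−6.11)²/6.11 + (20−21.59)²/21.59 + (24−23.28)²/23.28 + (14−13.12)²/13.12 = 13.8334
df = 4
p-value (upper-tail) = 0.00785
At α=0.05: p < α → reject H₀

reject H₀: yes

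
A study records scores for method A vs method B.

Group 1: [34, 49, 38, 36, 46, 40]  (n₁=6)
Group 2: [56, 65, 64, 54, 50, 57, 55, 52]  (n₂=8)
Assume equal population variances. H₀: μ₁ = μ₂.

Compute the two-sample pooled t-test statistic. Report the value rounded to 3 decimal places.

test statistic = -5.367

x̄₁=40.500, s₁=5.857, n₁=6
x̄₂=56.625, s₂=5.344, n₂=8
s_p² = [5·5.857² + 7·5.344²]/12 = 30.9479
SE = √(s_p²·(1/6+1/8)) = 3.0044
t = (40.500−56.625)/3.0044 = -5.3671
df = 12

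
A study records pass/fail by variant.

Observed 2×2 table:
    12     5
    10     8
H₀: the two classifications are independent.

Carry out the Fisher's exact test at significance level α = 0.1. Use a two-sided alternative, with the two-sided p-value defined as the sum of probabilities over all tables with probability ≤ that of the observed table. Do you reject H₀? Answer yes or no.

Margins: r₁=17, r₂=18, c₁=22, c₂=13, n=35
p_obs = C(17,12)·C(18,10)/C(35,22); sum pmf over tables with pmf ≤ p_obs
p-value (two-sided) = 0.48868
At α=0.1: p ≥ α → fail to reject H₀

reject H₀: no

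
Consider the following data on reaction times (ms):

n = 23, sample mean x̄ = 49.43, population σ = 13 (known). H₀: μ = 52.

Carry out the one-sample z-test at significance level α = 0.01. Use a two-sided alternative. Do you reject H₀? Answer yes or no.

reject H₀: no

SE = σ/√n = 13/√23 = 2.7107
z = (x̄−μ₀)/SE = (49.43−52)/2.7107 = -0.9481
p-value (two-sided) = 0.34308
At α=0.01: p ≥ α → fail to reject H₀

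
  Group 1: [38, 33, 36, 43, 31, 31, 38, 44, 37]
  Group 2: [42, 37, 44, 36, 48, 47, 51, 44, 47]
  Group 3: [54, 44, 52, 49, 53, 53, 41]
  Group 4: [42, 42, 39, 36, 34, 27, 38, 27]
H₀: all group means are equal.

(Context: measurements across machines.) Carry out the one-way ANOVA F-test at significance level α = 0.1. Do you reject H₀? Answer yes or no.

reject H₀: yes

Group means [36.78, 44.00, 49.43, 35.62], grand mean 41.152
SSB = Σnᵢ(x̄ᵢ−x̄)² = 969.098; SSW = ΣΣ(x−x̄ᵢ)² = 779.145
MSB = 969.098/3 = 323.0325; MSW = 779.145/29 = 26.8671
F = MSB/MSW = 12.0234
df = (3, 29)
p-value (upper-tail) = 0.00003
At α=0.1: p < α → reject H₀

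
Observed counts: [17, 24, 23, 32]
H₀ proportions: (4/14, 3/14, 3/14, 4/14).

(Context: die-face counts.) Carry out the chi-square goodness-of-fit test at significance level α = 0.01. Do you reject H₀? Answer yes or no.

reject H₀: no

n = 96; E_i = n·p_i = [27.43, 20.57, 20.57, 27.43]
χ² = (17−27.43)²/27.43 + (24−20.57)²/20.57 + (23−20.57)²/20.57 + (32−27.43)²/27.43 = 5.5851
df = 3
p-value (upper-tail) = 0.13364
At α=0.01: p ≥ α → fail to reject H₀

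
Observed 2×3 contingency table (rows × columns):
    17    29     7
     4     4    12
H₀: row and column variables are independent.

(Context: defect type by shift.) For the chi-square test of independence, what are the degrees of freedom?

degrees of freedom = 2

df = (r−1)(c−1) = (2−1)·(3−1) = 2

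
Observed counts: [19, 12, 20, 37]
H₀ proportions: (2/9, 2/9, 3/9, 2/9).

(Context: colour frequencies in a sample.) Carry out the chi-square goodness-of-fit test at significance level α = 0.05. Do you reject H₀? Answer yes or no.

n = 88; E_i = n·p_i = [19.56, 19.56, 29.33, 19.56]
χ² = (19−19.56)²/19.56 + (12−19.56)²/19.56 + (20−29.33)²/29.33 + (37−19.56)²/19.56 = 21.4659
df = 3
p-value (upper-tail) = 0.00008
At α=0.05: p < α → reject H₀

reject H₀: yes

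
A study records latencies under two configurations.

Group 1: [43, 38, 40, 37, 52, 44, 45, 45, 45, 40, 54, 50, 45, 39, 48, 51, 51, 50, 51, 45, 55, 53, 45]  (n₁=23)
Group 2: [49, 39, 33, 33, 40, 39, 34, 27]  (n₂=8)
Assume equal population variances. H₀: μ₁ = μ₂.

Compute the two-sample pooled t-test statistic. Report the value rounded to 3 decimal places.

test statistic = 4.141

x̄₁=46.348, s₁=5.322, n₁=23
x̄₂=36.750, s₂=6.563, n₂=8
s_p² = [22·5.322² + 7·6.563²]/29 = 31.8868
SE = √(s_p²·(1/23+1/8)) = 2.3178
t = (46.348−36.750)/2.3178 = 4.1409
df = 29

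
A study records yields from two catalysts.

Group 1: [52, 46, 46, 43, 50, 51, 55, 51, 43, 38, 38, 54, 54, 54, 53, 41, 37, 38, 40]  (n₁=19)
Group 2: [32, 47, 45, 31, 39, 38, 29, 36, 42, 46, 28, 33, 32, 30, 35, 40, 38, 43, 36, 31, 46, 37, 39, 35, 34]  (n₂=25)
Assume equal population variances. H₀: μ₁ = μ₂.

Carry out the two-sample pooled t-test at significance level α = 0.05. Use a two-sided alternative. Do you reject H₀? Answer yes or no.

reject H₀: yes

x̄₁=46.526, s₁=6.544, n₁=19
x̄₂=36.880, s₂=5.615, n₂=25
s_p² = [18·6.544² + 24·5.615²]/42 = 36.3661
SE = √(s_p²·(1/19+1/25)) = 1.8354
t = (46.526−36.880)/1.8354 = 5.2557
df = 42
p-value (two-sided) = 0.00000
At α=0.05: p < α → reject H₀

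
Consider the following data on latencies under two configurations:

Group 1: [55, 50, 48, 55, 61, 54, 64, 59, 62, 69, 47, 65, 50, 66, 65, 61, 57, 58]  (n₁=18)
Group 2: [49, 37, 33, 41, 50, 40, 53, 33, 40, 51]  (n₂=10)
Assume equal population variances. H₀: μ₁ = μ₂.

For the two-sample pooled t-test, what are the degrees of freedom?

degrees of freedom = 26

df = n₁ + n₂ − 2 = 18 + 10 − 2 = 26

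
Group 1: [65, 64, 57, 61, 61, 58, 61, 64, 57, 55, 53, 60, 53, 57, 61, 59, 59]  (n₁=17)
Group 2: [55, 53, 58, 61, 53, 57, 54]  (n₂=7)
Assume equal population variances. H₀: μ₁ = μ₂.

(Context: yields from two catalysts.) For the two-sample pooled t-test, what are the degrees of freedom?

degrees of freedom = 22

df = n₁ + n₂ − 2 = 17 + 7 − 2 = 22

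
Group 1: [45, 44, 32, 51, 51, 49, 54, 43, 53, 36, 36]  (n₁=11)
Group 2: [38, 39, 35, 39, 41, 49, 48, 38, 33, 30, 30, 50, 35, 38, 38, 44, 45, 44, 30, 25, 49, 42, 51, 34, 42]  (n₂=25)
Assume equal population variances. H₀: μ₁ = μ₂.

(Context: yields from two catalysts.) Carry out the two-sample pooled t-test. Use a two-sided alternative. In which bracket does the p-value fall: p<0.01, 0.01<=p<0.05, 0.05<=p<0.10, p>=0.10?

x̄₁=44.909, s₁=7.543, n₁=11
x̄₂=39.480, s₂=7.024, n₂=25
s_p² = [10·7.543² + 24·7.024²]/34 = 51.5632
SE = √(s_p²·(1/11+1/25)) = 2.5981
t = (44.909−39.480)/2.5981 = 2.0896
df = 34
p-value (two-sided) = 0.04420
→ bracket: 0.01<=p<0.05

p-value bracket: 0.01<=p<0.05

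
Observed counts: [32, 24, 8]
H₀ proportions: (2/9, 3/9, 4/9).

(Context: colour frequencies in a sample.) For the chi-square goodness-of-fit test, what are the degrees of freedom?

df = k − 1 = 3 − 1 = 2

degrees of freedom = 2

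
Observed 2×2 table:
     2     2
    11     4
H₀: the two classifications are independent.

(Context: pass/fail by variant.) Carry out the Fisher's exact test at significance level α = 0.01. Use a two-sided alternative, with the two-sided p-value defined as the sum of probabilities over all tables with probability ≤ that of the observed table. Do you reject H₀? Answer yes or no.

reject H₀: no

Margins: r₁=4, r₂=15, c₁=13, c₂=6, n=19
p_obs = C(4,2)·C(15,11)/C(19,13); sum pmf over tables with pmf ≤ p_obs
p-value (two-sided) = 0.55728
At α=0.01: p ≥ α → fail to reject H₀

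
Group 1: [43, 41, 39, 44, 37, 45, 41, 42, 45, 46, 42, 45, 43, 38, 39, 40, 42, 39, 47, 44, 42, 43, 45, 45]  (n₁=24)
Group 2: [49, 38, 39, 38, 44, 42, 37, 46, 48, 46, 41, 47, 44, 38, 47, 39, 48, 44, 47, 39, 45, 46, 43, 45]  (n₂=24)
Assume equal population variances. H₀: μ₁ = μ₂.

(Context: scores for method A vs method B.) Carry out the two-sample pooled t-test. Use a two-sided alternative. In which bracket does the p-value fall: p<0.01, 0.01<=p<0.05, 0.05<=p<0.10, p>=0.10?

p-value bracket: p>=0.10

x̄₁=42.375, s₁=2.700, n₁=24
x̄₂=43.333, s₂=3.807, n₂=24
s_p² = [23·2.700² + 23·3.807²]/46 = 10.8904
SE = √(s_p²·(1/24+1/24)) = 0.9526
t = (42.375−43.333)/0.9526 = -1.0060
df = 46
p-value (two-sided) = 0.31969
→ bracket: p>=0.10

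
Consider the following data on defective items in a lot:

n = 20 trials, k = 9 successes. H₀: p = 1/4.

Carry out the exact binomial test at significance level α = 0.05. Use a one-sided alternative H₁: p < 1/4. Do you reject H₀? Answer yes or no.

Exact binomial: n=20, k=9, p₀=1/4=0.2500
P(X≤9) from Σ C(n,i)·p₀^i·(1−p₀)^(n−i)
p-value (one-sided, H₁ less) = 0.98614
At α=0.05: p ≥ α → fail to reject H₀

reject H₀: no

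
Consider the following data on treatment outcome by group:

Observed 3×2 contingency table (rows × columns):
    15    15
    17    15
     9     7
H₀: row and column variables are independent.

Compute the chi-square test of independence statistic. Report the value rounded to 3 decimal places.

Row totals [30, 32, 16], col totals [41, 37], n=78
χ² = (15−15.77)²/15.77 + (15−14.23)²/14.23 + (17−16.82)²/16.82 + (15−15.18)²/15.18 + (9−8.41)²/8.41 + (7−7.59)²/7.59 = 0.1703
df = 2

test statistic = 0.170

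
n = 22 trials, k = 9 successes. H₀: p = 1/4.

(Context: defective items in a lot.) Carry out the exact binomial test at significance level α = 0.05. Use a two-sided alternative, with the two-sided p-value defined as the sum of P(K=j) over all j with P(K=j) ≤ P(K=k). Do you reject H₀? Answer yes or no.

Exact binomial: n=22, k=9, p₀=1/4=0.2500
P(X=j) = C(n,j)·p₀^j·(1−p₀)^(n−j); p = Σ P(X=j) over j with P(X=j) ≤ P(X=9)
p-value (two-sided) = 0.08945
At α=0.05: p ≥ α → fail to reject H₀

reject H₀: no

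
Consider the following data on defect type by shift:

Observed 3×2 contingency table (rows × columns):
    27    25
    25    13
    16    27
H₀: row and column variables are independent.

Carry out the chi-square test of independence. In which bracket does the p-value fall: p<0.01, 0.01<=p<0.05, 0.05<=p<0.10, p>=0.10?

p-value bracket: 0.01<=p<0.05

Row totals [52, 38, 43], col totals [68, 65], n=133
χ² = (27−26.59)²/26.59 + (25−25.41)²/25.41 + (25−19.43)²/19.43 + (13−18.57)²/18.57 + (16−21.98)²/21.98 + (27−21.02)²/21.02 = 6.6160
df = 2
p-value (upper-tail) = 0.03659
→ bracket: 0.01<=p<0.05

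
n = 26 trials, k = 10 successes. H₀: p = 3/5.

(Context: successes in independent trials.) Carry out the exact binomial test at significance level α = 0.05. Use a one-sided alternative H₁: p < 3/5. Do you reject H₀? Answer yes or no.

reject H₀: yes

Exact binomial: n=26, k=10, p₀=3/5=0.6000
P(X≤10) from Σ C(n,i)·p₀^i·(1−p₀)^(n−i)
p-value (one-sided, H₁ less) = 0.02166
At α=0.05: p < α → reject H₀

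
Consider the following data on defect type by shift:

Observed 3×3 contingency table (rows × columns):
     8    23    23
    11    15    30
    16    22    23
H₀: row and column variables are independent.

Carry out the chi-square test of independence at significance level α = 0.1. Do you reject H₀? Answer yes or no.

Row totals [54, 56, 61], col totals [35, 60, 76], n=171
χ² = (8−11.05)²/11.05 + (23−18.95)²/18.95 + (23−24.00)²/24.00 + (11−11.46)²/11.46 + (15−19.65)²/19.65 + (30−24.89)²/24.89 + (16−12.49)²/12.49 + (22−21.40)²/21.40 + (23−27.11)²/27.11 = 5.5492
df = 4
p-value (upper-tail) = 0.23544
At α=0.1: p ≥ α → fail to reject H₀

reject H₀: no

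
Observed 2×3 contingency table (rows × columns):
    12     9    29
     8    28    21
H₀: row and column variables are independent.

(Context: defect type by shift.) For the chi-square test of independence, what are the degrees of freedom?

df = (r−1)(c−1) = (2−1)·(3−1) = 2

degrees of freedom = 2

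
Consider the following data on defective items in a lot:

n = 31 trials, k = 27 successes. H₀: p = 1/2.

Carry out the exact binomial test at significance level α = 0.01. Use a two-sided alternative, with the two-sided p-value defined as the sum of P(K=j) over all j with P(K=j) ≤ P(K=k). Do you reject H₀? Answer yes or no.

reject H₀: yes

Exact binomial: n=31, k=27, p₀=1/2=0.5000
P(X=j) = C(n,j)·p₀^j·(1−p₀)^(n−j); p = Σ P(X=j) over j with P(X=j) ≤ P(X=27)
p-value (two-sided) = 0.00003
At α=0.01: p < α → reject H₀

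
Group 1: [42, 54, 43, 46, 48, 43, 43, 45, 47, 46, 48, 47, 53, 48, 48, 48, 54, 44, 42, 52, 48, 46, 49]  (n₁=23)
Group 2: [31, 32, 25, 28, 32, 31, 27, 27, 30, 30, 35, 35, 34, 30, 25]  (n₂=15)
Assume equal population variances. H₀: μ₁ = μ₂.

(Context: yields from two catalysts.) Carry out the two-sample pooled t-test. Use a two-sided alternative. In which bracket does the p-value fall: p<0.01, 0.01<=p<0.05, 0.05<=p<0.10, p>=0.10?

p-value bracket: p<0.01

x̄₁=47.130, s₁=3.584, n₁=23
x̄₂=30.133, s₂=3.248, n₂=15
s_p² = [22·3.584² + 14·3.248²]/36 = 11.9539
SE = √(s_p²·(1/23+1/15)) = 1.1475
t = (47.130−30.133)/1.1475 = 14.8128
df = 36
p-value (two-sided) = 0.00000
→ bracket: p<0.01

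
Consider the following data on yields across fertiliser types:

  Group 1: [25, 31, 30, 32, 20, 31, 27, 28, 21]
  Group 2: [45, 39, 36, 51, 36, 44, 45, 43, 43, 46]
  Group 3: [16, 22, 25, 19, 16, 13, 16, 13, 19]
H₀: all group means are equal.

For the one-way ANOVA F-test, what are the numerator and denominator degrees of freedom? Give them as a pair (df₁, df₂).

k = 3 groups, N = 28 total
df = (k−1, N−k) = (3−1, 28−3) = (2, 25)

degrees of freedom = [2, 25]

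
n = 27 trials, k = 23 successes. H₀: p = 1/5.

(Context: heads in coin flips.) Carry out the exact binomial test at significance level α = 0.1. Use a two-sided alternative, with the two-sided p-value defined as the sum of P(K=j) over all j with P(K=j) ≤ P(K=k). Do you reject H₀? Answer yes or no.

reject H₀: yes

Exact binomial: n=27, k=23, p₀=1/5=0.2000
P(X=j) = C(n,j)·p₀^j·(1−p₀)^(n−j); p = Σ P(X=j) over j with P(X=j) ≤ P(X=23)
p-value (two-sided) = 0.00000
At α=0.1: p < α → reject H₀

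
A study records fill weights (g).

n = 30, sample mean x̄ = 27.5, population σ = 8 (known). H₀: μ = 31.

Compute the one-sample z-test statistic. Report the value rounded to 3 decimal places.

SE = σ/√n = 8/√30 = 1.4606
z = (x̄−μ₀)/SE = (27.5−31)/1.4606 = -2.3963

test statistic = -2.396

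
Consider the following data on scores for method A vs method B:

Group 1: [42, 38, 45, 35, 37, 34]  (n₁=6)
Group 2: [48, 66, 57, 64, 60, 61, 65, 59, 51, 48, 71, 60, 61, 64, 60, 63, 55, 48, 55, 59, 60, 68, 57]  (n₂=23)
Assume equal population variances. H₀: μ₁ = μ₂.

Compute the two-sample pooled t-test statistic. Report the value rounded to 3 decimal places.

test statistic = -7.611

x̄₁=38.500, s₁=4.231, n₁=6
x̄₂=59.130, s₂=6.233, n₂=23
s_p² = [5·4.231² + 22·6.233²]/27 = 34.9670
SE = √(s_p²·(1/6+1/23)) = 2.7107
t = (38.500−59.130)/2.7107 = -7.6106
df = 27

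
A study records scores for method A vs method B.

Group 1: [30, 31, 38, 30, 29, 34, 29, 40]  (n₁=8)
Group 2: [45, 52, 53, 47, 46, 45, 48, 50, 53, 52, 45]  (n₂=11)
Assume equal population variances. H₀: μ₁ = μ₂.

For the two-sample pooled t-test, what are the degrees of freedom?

df = n₁ + n₂ − 2 = 8 + 11 − 2 = 17

degrees of freedom = 17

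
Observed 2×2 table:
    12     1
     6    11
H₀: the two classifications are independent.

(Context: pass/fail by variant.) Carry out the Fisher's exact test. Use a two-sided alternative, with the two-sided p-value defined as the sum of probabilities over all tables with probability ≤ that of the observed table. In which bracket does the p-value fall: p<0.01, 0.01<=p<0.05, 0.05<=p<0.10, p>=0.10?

Margins: r₁=13, r₂=17, c₁=18, c₂=12, n=30
p_obs = C(13,12)·C(17,6)/C(30,18); sum pmf over tables with pmf ≤ p_obs
p-value (two-sided) = 0.00240
→ bracket: p<0.01

p-value bracket: p<0.01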